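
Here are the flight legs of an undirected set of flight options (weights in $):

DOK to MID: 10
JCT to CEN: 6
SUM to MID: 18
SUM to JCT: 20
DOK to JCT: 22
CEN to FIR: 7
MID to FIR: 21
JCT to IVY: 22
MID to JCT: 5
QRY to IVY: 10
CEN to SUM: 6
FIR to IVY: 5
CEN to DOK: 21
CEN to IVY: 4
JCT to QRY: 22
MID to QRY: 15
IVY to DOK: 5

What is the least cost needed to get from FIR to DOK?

Shortest distances from FIR:
FIR: 0
IVY: 5  (via FIR)
CEN: 7  (via FIR)
DOK: 10  (via IVY)
Shortest route: FIR → IVY → DOK = $10.

$10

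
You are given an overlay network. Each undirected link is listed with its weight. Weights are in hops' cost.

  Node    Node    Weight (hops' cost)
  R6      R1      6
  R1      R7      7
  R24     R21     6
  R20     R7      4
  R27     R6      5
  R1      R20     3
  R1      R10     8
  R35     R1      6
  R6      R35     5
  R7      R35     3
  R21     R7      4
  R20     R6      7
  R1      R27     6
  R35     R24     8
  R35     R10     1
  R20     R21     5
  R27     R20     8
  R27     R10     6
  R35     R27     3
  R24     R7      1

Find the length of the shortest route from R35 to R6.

5 hops' cost

Candidate routes:
R35 → R10 → R27 → R6: 1+6+5 = 12
R35 → R27 → R6: 3+5 = 8
R35 → R1 → R6: 6+6 = 12
R35 → R6: 5 = 5
Cheapest is R35 → R6 at 5 hops' cost.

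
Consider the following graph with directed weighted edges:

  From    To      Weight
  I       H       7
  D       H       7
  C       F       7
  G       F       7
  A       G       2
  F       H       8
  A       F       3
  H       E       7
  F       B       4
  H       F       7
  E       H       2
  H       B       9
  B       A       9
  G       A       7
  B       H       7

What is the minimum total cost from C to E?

22

Candidate routes:
C - F - B - H - E: 7+4+7+7 = 25
C - F - H - E: 7+8+7 = 22
Cheapest is C - F - H - E at 22.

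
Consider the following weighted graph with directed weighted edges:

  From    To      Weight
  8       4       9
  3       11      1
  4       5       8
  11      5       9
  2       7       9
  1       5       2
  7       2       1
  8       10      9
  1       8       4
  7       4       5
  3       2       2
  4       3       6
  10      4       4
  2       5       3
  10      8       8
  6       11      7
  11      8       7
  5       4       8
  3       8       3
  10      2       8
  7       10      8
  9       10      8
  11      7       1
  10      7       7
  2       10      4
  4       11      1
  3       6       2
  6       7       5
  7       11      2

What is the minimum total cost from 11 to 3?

Shortest distances from 11:
11: 0
7: 1  (via 11)
2: 2  (via 7)
5: 5  (via 2)
4: 6  (via 7)
10: 6  (via 2)
8: 7  (via 11)
3: 12  (via 4)
Shortest route: 11 → 7 → 4 → 3 = 12.

12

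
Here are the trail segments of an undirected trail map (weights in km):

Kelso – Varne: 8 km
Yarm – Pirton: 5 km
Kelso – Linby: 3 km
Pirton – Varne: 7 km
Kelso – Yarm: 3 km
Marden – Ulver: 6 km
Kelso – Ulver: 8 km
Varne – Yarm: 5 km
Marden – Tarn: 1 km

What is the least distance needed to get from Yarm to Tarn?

18 km

Compare a few routes:
Yarm → Varne → Kelso → Ulver → Marden → Tarn: 5+8+8+6+1 = 28
Yarm → Kelso → Ulver → Marden → Tarn: 3+8+6+1 = 18
Yarm → Pirton → Varne → Kelso → Ulver → Marden → Tarn: 5+7+8+8+6+1 = 35
The minimum is 18 km via Yarm → Kelso → Ulver → Marden → Tarn.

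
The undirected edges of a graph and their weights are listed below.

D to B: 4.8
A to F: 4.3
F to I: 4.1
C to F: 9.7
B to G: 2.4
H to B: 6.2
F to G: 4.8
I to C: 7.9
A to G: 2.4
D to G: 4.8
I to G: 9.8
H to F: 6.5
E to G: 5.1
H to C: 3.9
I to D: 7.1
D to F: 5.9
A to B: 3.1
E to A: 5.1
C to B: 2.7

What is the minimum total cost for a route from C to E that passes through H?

Best C to H: C–H costing 3.9
Best H to E: H–B–G–E costing 13.7
Total via H: 3.9 + 13.7 = 17.6.

17.6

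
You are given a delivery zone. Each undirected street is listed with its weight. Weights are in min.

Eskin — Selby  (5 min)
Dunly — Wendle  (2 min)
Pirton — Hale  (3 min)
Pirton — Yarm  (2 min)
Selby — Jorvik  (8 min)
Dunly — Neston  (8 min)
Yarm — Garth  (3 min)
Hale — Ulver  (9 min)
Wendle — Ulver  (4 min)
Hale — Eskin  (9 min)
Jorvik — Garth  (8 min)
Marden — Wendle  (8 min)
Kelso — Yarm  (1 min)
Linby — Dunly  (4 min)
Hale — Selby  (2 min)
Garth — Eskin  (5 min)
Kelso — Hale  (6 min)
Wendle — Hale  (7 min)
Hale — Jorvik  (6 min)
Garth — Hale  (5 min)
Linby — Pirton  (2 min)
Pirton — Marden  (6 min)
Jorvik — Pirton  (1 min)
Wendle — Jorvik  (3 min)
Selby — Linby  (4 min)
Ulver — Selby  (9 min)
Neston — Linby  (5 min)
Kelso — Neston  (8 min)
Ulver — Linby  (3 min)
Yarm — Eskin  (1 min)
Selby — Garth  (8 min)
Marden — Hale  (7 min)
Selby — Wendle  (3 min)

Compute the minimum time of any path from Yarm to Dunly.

Enumerating some paths:
Yarm–Pirton–Hale–Selby–Wendle–Dunly: 2+3+2+3+2 = 12
Yarm–Pirton–Linby–Dunly: 2+2+4 = 8
Yarm–Eskin–Selby–Wendle–Dunly: 1+5+3+2 = 11
The minimum is 8 min via Yarm–Pirton–Linby–Dunly.

8 min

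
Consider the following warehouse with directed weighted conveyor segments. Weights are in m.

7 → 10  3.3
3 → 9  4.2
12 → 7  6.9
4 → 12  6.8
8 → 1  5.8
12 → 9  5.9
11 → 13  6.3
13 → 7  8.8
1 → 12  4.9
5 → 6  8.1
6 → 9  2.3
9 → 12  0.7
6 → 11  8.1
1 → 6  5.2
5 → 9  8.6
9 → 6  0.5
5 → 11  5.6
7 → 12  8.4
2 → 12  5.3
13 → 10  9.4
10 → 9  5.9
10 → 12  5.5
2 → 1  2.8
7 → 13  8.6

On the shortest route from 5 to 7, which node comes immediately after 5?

Candidate routes:
5 → 6 → 9 → 12 → 7: 8.1+2.3+0.7+6.9 = 18
5 → 11 → 13 → 7: 5.6+6.3+8.8 = 20.7
5 → 9 → 12 → 7: 8.6+0.7+6.9 = 16.2
The minimum is 16.2 m via 5 → 9 → 12 → 7.
So from 5 the first move is to 9.

9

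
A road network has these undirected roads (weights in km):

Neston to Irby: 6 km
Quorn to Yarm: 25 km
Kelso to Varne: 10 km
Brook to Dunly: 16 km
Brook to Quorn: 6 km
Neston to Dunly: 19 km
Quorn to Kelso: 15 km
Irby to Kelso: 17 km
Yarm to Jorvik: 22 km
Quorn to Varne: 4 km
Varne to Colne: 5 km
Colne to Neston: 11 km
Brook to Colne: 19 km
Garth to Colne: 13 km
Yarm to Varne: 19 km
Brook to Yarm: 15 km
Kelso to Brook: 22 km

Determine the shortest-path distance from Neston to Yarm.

Running Dijkstra from Neston:
Neston: 0
Irby: 6  (via Neston)
Colne: 11  (via Neston)
Varne: 16  (via Colne)
Dunly: 19  (via Neston)
Quorn: 20  (via Varne)
Kelso: 23  (via Irby)
Garth: 24  (via Colne)
Brook: 26  (via Quorn)
Yarm: 35  (via Varne)
Shortest route: Neston–Colne–Varne–Yarm = 35 km.

35 km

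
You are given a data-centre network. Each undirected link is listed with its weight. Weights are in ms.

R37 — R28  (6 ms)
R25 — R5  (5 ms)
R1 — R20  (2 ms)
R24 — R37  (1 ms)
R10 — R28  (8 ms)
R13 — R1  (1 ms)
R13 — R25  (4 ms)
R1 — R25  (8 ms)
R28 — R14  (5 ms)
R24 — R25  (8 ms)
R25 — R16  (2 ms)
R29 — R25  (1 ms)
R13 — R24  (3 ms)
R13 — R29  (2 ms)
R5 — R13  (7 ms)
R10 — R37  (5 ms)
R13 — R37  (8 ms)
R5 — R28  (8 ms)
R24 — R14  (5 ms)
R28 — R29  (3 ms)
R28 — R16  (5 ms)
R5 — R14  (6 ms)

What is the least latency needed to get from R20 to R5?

10 ms

Compare a few routes:
R20–R1–R13–R5: 2+1+7 = 10
R20–R1–R13–R25–R5: 2+1+4+5 = 12
R20–R1–R13–R29–R25–R5: 2+1+2+1+5 = 11
The minimum is 10 ms via R20–R1–R13–R5.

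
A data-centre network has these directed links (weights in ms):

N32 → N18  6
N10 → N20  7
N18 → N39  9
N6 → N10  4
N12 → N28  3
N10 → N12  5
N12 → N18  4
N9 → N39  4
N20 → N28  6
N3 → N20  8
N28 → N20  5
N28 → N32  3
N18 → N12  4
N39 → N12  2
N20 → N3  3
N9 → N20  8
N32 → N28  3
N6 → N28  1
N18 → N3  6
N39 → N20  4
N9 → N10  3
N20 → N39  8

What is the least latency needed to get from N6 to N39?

14 ms

Shortest distances from N6:
N6: 0
N28: 1  (via N6)
N10: 4  (via N6)
N32: 4  (via N28)
N20: 6  (via N28)
N12: 9  (via N10)
N3: 9  (via N20)
N18: 10  (via N32)
N39: 14  (via N20)
Shortest route: N6–N28–N20–N39 = 14 ms.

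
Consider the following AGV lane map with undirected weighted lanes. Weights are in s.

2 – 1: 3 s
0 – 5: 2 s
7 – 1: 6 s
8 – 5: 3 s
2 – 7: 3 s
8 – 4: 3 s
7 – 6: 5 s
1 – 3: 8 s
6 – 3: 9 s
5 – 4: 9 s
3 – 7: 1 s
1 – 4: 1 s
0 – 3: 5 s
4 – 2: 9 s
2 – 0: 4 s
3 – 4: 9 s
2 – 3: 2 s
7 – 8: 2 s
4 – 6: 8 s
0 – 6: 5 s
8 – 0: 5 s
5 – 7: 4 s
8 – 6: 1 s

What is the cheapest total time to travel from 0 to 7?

6 s

Settle nodes by increasing distance from 0:
0: 0
5: 2  (via 0)
2: 4  (via 0)
3: 5  (via 0)
6: 5  (via 0)
8: 5  (via 0)
7: 6  (via 5)
Shortest route: 0 → 5 → 7 = 6 s.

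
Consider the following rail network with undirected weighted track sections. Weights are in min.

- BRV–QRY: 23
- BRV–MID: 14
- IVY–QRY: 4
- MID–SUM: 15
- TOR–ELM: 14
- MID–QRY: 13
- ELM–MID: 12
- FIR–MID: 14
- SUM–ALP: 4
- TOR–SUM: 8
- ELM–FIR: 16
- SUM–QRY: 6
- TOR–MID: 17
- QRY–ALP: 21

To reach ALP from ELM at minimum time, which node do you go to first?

TOR

Compare a few routes:
ELM → MID → SUM → ALP: 12+15+4 = 31
ELM → TOR → SUM → ALP: 14+8+4 = 26
ELM → MID → QRY → SUM → ALP: 12+13+6+4 = 35
The minimum is 26 min via ELM → TOR → SUM → ALP.
So from ELM the first move is to TOR.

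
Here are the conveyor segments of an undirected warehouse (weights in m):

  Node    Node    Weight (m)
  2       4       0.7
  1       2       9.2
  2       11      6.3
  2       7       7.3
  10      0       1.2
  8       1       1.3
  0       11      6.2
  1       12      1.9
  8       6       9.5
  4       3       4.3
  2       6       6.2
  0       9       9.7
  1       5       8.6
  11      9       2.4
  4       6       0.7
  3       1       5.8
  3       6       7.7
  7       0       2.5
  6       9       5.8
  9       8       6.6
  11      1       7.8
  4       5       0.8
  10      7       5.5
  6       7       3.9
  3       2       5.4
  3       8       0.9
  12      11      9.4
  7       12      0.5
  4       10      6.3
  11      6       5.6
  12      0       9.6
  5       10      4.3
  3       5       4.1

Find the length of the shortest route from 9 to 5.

7.3 m

Enumerating some paths:
9 - 8 - 3 - 5: 6.6+0.9+4.1 = 11.6
9 - 11 - 2 - 4 - 5: 2.4+6.3+0.7+0.8 = 10.2
9 - 11 - 6 - 4 - 5: 2.4+5.6+0.7+0.8 = 9.5
9 - 6 - 4 - 5: 5.8+0.7+0.8 = 7.3
Cheapest is 9 - 6 - 4 - 5 at 7.3 m.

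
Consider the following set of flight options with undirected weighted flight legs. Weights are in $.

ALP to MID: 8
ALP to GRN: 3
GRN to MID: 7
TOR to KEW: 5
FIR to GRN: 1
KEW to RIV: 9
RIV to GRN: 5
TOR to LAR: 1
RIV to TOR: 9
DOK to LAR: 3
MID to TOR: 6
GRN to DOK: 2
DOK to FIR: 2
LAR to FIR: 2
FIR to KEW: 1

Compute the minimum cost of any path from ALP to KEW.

$5

Running Dijkstra from ALP:
ALP: 0
GRN: 3  (via ALP)
FIR: 4  (via GRN)
KEW: 5  (via FIR)
Shortest route: ALP → GRN → FIR → KEW = $5.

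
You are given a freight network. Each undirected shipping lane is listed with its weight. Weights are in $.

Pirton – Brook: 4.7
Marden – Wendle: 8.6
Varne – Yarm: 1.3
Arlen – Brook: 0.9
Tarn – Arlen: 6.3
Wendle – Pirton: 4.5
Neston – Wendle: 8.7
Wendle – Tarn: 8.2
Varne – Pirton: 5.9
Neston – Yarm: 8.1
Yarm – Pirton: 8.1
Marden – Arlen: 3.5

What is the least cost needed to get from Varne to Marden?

Running Dijkstra from Varne:
Varne: 0
Yarm: 1.3  (via Varne)
Pirton: 5.9  (via Varne)
Neston: 9.4  (via Yarm)
Wendle: 10.4  (via Pirton)
Brook: 10.6  (via Pirton)
Arlen: 11.5  (via Brook)
Marden: 15  (via Arlen)
Shortest route: Varne → Pirton → Brook → Arlen → Marden = $15.

$15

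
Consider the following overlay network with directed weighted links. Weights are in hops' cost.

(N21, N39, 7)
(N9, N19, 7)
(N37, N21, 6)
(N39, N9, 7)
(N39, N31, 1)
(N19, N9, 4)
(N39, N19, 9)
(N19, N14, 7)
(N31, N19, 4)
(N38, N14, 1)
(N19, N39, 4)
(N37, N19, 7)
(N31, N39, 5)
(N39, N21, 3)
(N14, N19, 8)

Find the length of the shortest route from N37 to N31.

Shortest distances from N37:
N37: 0
N21: 6  (via N37)
N19: 7  (via N37)
N39: 11  (via N19)
N9: 11  (via N19)
N31: 12  (via N39)
Shortest route: N37–N19–N39–N31 = 12 hops' cost.

12 hops' cost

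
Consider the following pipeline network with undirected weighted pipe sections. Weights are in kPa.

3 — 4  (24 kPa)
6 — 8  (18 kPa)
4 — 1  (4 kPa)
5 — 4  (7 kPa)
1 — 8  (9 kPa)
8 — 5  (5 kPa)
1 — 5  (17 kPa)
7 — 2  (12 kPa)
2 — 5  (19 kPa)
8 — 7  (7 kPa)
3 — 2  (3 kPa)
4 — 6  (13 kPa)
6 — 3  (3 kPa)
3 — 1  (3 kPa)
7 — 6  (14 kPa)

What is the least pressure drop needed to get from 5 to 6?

17 kPa

Running Dijkstra from 5:
5: 0
8: 5  (via 5)
4: 7  (via 5)
1: 11  (via 4)
7: 12  (via 8)
3: 14  (via 1)
2: 17  (via 3)
6: 17  (via 3)
Shortest route: 5 → 4 → 1 → 3 → 6 = 17 kPa.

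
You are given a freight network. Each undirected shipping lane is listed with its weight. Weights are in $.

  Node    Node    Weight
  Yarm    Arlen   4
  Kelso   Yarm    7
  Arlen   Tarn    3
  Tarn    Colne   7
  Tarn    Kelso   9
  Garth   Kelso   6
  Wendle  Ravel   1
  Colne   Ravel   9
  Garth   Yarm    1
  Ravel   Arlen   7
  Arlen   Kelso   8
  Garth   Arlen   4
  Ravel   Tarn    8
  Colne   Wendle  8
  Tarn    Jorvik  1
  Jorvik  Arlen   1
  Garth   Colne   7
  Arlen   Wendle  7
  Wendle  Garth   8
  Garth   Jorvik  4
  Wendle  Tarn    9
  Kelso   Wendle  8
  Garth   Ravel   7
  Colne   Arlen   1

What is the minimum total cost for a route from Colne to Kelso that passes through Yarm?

$12

Shortest Colne→Yarm: Colne → Arlen → Yarm = 5
Best Yarm to Kelso: Yarm → Kelso costing 7
Total via Yarm: 5 + 7 = $12.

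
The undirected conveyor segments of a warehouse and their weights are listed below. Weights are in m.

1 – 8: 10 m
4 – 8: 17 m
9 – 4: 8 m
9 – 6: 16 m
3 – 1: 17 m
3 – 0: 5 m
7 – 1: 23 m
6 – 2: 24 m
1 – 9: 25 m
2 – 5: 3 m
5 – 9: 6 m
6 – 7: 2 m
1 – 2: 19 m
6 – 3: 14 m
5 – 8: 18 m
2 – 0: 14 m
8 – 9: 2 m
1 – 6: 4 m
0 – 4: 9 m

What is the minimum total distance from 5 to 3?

22 m

Settle nodes by increasing distance from 5:
5: 0
2: 3  (via 5)
9: 6  (via 5)
8: 8  (via 9)
4: 14  (via 9)
0: 17  (via 2)
1: 18  (via 8)
3: 22  (via 0)
Shortest route: 5–2–0–3 = 22 m.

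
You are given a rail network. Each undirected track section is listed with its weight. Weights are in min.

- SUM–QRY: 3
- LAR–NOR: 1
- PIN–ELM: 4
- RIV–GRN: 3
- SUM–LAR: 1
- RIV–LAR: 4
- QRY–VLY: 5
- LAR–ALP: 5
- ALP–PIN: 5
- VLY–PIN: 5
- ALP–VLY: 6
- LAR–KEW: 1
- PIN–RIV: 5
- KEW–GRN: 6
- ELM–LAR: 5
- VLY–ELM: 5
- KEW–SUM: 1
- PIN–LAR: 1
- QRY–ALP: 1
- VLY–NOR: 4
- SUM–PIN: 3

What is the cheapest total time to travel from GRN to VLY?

12 min

Candidate routes:
GRN–RIV–LAR–NOR–VLY: 3+4+1+4 = 12
GRN–KEW–SUM–LAR–NOR–VLY: 6+1+1+1+4 = 13
Cheapest is GRN–RIV–LAR–NOR–VLY at 12 min.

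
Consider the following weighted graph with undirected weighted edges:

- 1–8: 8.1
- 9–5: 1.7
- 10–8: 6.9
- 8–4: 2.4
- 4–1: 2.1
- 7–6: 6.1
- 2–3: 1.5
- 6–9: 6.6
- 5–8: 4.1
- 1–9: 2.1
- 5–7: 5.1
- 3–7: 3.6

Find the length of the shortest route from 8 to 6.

Candidate routes:
8–5–9–6: 4.1+1.7+6.6 = 12.4
8–4–1–9–6: 2.4+2.1+2.1+6.6 = 13.2
The minimum is 12.4 via 8–5–9–6.

12.4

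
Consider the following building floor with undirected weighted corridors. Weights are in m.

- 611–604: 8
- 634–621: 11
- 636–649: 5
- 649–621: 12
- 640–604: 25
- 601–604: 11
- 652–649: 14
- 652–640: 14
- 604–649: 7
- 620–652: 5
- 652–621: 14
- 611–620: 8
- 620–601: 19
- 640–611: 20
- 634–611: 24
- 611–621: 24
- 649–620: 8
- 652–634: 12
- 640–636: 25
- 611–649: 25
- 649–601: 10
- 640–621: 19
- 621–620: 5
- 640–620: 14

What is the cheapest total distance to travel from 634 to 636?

28 m

Running Dijkstra from 634:
634: 0
621: 11  (via 634)
652: 12  (via 634)
620: 16  (via 621)
649: 23  (via 621)
611: 24  (via 634)
640: 26  (via 652)
636: 28  (via 649)
Shortest route: 634 → 621 → 649 → 636 = 28 m.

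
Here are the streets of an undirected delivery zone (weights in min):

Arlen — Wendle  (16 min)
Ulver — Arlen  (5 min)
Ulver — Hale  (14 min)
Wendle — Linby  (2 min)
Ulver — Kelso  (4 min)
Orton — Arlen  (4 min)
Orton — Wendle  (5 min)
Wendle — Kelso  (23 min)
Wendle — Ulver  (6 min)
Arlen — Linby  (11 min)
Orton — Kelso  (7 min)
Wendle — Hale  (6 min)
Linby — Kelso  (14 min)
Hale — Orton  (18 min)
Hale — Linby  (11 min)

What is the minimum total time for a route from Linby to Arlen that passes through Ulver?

13 min

Shortest Linby→Ulver: Linby–Wendle–Ulver = 8
Shortest Ulver→Arlen: Ulver–Arlen = 5
Total via Ulver: 8 + 5 = 13 min.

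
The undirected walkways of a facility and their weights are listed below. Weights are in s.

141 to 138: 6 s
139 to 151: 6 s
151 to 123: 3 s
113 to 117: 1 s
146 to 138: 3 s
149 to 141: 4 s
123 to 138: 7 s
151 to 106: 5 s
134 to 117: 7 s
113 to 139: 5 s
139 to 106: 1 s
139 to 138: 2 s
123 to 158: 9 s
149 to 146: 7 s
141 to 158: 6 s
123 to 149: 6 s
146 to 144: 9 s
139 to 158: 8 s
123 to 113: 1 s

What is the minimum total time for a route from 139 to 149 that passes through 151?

15 s

Shortest 139→151: 139 → 151 = 6
Best 151 to 149: 151 → 123 → 149 costing 9
Total via 151: 6 + 9 = 15 s.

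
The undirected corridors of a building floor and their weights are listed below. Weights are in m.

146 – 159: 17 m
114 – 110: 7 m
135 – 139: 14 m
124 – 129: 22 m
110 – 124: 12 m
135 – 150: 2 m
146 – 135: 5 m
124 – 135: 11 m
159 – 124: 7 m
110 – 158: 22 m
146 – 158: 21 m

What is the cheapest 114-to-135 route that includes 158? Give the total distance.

55 m

Shortest 114→158: 114 → 110 → 158 = 29
Best 158 to 135: 158 → 146 → 135 costing 26
Total via 158: 29 + 26 = 55 m.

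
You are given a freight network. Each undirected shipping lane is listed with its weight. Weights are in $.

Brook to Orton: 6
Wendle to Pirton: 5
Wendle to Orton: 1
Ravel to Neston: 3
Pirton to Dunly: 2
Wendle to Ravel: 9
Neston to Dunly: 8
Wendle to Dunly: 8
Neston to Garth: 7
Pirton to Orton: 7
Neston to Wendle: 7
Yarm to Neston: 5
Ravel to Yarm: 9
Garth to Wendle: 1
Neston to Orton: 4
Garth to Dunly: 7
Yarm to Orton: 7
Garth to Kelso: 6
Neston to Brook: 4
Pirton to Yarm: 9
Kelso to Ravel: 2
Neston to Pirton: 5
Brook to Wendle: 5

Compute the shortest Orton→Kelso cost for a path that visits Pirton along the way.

$16

Shortest Orton→Pirton: Orton → Wendle → Pirton = 6
Shortest Pirton→Kelso: Pirton → Neston → Ravel → Kelso = 10
Total via Pirton: 6 + 10 = $16.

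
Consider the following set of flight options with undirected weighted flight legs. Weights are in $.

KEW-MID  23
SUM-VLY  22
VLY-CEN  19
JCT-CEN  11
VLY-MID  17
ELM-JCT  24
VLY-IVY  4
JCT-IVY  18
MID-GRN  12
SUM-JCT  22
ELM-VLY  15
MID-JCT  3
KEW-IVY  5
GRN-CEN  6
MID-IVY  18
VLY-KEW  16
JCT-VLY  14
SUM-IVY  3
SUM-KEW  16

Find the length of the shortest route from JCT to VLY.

$14

Enumerating some paths:
JCT–VLY: 14 = 14
JCT–IVY–VLY: 18+4 = 22
JCT–MID–VLY: 3+17 = 20
Cheapest is JCT–VLY at $14.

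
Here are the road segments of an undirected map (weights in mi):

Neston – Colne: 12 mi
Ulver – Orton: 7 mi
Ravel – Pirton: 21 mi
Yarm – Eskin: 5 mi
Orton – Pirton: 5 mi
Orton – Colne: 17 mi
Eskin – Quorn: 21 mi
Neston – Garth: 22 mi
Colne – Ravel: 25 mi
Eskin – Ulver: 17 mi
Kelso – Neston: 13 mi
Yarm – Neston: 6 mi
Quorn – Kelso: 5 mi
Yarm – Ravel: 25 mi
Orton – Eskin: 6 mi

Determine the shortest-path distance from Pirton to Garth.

Running Dijkstra from Pirton:
Pirton: 0
Orton: 5  (via Pirton)
Eskin: 11  (via Orton)
Ulver: 12  (via Orton)
Yarm: 16  (via Eskin)
Ravel: 21  (via Pirton)
Colne: 22  (via Orton)
Neston: 22  (via Yarm)
Quorn: 32  (via Eskin)
Kelso: 35  (via Neston)
Garth: 44  (via Neston)
Shortest route: Pirton–Orton–Eskin–Yarm–Neston–Garth = 44 mi.

44 mi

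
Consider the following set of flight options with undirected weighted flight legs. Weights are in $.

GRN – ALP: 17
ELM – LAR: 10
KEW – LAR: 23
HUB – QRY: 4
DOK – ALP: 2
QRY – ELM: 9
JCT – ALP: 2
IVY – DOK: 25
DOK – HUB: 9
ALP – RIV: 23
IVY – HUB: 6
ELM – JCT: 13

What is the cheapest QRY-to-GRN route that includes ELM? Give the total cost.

Shortest QRY→ELM: QRY → ELM = 9
Best ELM to GRN: ELM → JCT → ALP → GRN costing 32
Total via ELM: 9 + 32 = $41.

$41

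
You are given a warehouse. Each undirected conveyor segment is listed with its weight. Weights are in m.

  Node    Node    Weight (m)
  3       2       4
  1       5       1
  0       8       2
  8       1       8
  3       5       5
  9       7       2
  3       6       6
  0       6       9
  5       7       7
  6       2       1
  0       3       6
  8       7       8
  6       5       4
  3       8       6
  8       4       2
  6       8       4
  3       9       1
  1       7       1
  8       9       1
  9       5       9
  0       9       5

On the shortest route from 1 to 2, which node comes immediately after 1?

5

Compare a few routes:
1 → 7 → 9 → 8 → 6 → 2: 1+2+1+4+1 = 9
1 → 5 → 3 → 2: 1+5+4 = 10
1 → 5 → 6 → 2: 1+4+1 = 6
1 → 7 → 9 → 3 → 2: 1+2+1+4 = 8
The minimum is 6 m via 1 → 5 → 6 → 2.
So from 1 the first move is to 5.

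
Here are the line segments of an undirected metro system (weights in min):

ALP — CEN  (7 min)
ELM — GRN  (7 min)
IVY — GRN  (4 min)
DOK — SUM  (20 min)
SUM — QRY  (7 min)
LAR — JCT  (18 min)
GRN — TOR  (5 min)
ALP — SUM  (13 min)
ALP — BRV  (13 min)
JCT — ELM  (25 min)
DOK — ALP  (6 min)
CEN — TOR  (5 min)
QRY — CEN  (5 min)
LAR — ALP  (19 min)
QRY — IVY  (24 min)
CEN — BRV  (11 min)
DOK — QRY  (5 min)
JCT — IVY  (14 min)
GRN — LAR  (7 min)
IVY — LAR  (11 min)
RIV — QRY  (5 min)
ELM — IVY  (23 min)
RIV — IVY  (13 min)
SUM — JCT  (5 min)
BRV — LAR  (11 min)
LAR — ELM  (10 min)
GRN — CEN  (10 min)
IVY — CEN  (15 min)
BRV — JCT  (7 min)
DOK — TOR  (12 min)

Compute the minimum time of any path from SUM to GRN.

Running Dijkstra from SUM:
SUM: 0
JCT: 5  (via SUM)
QRY: 7  (via SUM)
CEN: 12  (via QRY)
DOK: 12  (via QRY)
BRV: 12  (via JCT)
RIV: 12  (via QRY)
ALP: 13  (via SUM)
TOR: 17  (via CEN)
IVY: 19  (via JCT)
GRN: 22  (via CEN)
Shortest route: SUM → QRY → CEN → GRN = 22 min.

22 min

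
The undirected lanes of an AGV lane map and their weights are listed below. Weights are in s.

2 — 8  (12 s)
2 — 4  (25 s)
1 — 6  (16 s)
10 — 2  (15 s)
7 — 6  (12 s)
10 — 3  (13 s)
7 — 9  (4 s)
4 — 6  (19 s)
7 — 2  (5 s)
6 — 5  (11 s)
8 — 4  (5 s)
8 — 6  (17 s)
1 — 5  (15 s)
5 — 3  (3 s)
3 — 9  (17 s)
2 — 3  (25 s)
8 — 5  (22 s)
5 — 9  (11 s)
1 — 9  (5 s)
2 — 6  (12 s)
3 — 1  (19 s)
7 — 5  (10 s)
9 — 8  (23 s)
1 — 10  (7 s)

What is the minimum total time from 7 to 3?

Candidate routes:
7 - 5 - 3: 10+3 = 13
7 - 9 - 3: 4+17 = 21
7 - 9 - 5 - 3: 4+11+3 = 18
7 - 6 - 5 - 3: 12+11+3 = 26
Cheapest is 7 - 5 - 3 at 13 s.

13 s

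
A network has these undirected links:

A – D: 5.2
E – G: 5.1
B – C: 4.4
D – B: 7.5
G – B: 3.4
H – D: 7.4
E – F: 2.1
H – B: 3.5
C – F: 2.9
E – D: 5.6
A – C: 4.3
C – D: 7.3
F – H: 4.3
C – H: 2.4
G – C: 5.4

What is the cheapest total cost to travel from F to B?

Compare a few routes:
F–C–B: 2.9+4.4 = 7.3
F–H–B: 4.3+3.5 = 7.8
The minimum is 7.3 via F–C–B.

7.3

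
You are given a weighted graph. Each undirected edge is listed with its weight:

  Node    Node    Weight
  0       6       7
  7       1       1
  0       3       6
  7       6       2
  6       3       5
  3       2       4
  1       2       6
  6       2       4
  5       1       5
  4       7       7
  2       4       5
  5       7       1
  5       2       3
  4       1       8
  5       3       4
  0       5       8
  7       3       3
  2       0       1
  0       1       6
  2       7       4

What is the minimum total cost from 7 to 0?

5

Shortest distances from 7:
7: 0
1: 1  (via 7)
5: 1  (via 7)
6: 2  (via 7)
3: 3  (via 7)
2: 4  (via 7)
0: 5  (via 2)
Shortest route: 7–2–0 = 5.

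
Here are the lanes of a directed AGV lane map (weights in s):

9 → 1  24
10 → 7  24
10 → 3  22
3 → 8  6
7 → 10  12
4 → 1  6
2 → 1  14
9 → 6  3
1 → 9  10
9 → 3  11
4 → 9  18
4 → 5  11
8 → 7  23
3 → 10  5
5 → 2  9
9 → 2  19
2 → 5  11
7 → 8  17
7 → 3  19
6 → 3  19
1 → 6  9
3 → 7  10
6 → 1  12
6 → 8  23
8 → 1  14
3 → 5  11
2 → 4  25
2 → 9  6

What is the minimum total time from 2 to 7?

Running Dijkstra from 2:
2: 0
9: 6  (via 2)
6: 9  (via 9)
5: 11  (via 2)
1: 14  (via 2)
3: 17  (via 9)
10: 22  (via 3)
8: 23  (via 3)
4: 25  (via 2)
7: 27  (via 3)
Shortest route: 2 → 9 → 3 → 7 = 27 s.

27 s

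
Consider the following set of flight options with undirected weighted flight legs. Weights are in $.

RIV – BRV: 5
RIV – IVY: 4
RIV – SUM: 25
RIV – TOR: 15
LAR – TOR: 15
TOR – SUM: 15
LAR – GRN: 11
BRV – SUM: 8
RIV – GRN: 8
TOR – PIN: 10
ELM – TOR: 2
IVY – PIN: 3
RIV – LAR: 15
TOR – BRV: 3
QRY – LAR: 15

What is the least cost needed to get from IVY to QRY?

Enumerating some paths:
IVY - RIV - BRV - TOR - LAR - QRY: 4+5+3+15+15 = 42
IVY - RIV - GRN - LAR - QRY: 4+8+11+15 = 38
IVY - RIV - LAR - QRY: 4+15+15 = 34
The minimum is $34 via IVY - RIV - LAR - QRY.

$34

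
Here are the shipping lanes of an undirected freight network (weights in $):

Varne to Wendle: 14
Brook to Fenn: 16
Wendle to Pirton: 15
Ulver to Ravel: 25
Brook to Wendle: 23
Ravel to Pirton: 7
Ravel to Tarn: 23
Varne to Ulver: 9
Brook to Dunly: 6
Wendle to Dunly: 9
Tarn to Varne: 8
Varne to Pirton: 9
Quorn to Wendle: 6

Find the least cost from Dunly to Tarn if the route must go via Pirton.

$41

Best Dunly to Pirton: Dunly–Wendle–Pirton costing 24
Shortest Pirton→Tarn: Pirton–Varne–Tarn = 17
Total via Pirton: 24 + 17 = $41.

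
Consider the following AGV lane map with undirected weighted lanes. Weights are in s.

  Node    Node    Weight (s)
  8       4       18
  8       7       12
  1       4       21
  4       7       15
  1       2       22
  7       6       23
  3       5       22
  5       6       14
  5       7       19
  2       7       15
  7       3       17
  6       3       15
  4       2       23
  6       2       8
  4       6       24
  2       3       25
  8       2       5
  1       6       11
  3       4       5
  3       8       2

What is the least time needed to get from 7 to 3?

Settle nodes by increasing distance from 7:
7: 0
8: 12  (via 7)
3: 14  (via 8)
Shortest route: 7–8–3 = 14 s.

14 s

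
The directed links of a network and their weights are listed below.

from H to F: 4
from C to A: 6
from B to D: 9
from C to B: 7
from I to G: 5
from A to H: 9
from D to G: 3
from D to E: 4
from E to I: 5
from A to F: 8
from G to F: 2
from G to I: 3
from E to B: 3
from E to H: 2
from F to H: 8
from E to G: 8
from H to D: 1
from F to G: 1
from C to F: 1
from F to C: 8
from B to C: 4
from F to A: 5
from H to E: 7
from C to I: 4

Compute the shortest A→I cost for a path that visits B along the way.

25

Shortest A→B: A–H–D–E–B = 17
Shortest B→I: B–C–I = 8
Total via B: 17 + 8 = 25.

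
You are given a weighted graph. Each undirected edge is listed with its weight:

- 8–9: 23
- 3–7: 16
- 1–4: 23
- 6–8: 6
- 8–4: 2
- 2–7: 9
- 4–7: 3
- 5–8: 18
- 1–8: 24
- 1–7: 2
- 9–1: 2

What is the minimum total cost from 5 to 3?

39

Compare a few routes:
5 - 8 - 4 - 7 - 3: 18+2+3+16 = 39
5 - 8 - 1 - 7 - 3: 18+24+2+16 = 60
Cheapest is 5 - 8 - 4 - 7 - 3 at 39.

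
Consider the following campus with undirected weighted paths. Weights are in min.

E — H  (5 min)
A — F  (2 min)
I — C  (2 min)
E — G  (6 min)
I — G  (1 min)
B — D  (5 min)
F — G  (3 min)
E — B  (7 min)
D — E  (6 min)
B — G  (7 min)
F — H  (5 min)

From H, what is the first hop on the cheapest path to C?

Enumerating some paths:
H - E - B - G - I - C: 5+7+7+1+2 = 22
H - F - G - I - C: 5+3+1+2 = 11
H - E - G - I - C: 5+6+1+2 = 14
The minimum is 11 min via H - F - G - I - C.
So from H the first move is to F.

F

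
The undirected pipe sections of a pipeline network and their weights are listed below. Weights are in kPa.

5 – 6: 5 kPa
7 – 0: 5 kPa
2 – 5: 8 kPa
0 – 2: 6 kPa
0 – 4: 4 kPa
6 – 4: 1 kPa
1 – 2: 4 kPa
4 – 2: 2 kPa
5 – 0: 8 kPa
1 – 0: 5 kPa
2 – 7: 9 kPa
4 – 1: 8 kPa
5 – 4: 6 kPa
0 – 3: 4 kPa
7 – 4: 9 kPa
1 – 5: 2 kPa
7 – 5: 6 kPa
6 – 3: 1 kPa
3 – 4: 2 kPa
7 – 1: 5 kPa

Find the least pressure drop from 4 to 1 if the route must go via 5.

Shortest 4→5: 4–5 = 6
Shortest 5→1: 5–1 = 2
Total via 5: 6 + 2 = 8 kPa.

8 kPa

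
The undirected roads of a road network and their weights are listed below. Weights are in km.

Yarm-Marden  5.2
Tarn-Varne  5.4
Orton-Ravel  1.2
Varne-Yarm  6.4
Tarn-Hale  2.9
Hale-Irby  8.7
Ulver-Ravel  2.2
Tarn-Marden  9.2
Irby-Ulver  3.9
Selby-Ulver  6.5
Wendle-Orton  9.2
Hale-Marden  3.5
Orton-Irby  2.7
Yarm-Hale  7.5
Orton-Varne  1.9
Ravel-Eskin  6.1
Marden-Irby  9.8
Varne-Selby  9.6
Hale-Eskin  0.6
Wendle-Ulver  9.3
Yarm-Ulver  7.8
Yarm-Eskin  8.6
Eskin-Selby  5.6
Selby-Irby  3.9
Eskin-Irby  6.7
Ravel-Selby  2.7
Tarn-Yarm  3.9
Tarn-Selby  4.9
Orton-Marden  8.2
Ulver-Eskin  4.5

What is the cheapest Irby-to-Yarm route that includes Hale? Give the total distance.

14.1 km

Best Irby to Hale: Irby–Eskin–Hale costing 7.3
Shortest Hale→Yarm: Hale–Tarn–Yarm = 6.8
Total via Hale: 7.3 + 6.8 = 14.1 km.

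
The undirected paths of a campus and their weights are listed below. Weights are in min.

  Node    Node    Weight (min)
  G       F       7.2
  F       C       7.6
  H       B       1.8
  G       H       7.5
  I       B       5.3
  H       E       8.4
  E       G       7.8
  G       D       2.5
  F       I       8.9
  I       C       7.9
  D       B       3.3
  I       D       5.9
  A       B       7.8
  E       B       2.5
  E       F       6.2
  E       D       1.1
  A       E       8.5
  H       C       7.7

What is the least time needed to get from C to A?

17.3 min

Shortest distances from C:
C: 0
F: 7.6  (via C)
H: 7.7  (via C)
I: 7.9  (via C)
B: 9.5  (via H)
E: 12  (via B)
D: 12.8  (via B)
G: 14.8  (via F)
A: 17.3  (via B)
Shortest route: C–H–B–A = 17.3 min.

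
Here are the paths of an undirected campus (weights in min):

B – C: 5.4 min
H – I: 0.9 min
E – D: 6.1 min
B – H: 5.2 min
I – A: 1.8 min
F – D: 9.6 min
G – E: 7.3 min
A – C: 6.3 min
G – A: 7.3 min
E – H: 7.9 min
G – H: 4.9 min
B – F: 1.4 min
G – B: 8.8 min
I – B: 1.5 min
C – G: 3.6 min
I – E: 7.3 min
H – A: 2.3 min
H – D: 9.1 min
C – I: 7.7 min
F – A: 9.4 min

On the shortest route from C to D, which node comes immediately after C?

B

Candidate routes:
C - B - F - D: 5.4+1.4+9.6 = 16.4
C - B - I - H - D: 5.4+1.5+0.9+9.1 = 16.9
Cheapest is C - B - F - D at 16.4 min.
So from C the first move is to B.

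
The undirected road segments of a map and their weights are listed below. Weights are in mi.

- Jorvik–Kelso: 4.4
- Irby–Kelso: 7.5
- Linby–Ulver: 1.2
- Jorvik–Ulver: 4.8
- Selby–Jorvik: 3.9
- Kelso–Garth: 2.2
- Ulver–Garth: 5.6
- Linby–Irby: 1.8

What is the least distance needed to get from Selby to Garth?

10.5 mi

Shortest distances from Selby:
Selby: 0
Jorvik: 3.9  (via Selby)
Kelso: 8.3  (via Jorvik)
Ulver: 8.7  (via Jorvik)
Linby: 9.9  (via Ulver)
Garth: 10.5  (via Kelso)
Shortest route: Selby–Jorvik–Kelso–Garth = 10.5 mi.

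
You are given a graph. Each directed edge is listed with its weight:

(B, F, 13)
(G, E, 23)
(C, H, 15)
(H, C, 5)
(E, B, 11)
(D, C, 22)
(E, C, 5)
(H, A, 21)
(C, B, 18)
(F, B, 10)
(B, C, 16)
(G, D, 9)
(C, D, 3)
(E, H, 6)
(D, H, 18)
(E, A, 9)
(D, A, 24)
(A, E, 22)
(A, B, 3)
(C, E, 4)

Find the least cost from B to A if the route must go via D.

43

Best B to D: B → C → D costing 19
Best D to A: D → A costing 24
Total via D: 19 + 24 = 43.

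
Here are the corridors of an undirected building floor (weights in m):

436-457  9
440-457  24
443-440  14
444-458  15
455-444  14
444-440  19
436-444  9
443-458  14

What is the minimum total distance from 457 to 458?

Shortest distances from 457:
457: 0
436: 9  (via 457)
444: 18  (via 436)
440: 24  (via 457)
455: 32  (via 444)
458: 33  (via 444)
Shortest route: 457 → 436 → 444 → 458 = 33 m.

33 m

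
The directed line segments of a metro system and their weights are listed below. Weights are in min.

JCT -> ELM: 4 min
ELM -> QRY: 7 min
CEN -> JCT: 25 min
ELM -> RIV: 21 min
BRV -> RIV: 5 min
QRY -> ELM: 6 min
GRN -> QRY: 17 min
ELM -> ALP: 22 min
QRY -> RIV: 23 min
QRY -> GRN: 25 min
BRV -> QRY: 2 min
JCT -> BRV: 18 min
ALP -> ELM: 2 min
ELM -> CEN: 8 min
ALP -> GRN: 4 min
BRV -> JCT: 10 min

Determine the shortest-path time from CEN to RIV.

48 min

Running Dijkstra from CEN:
CEN: 0
JCT: 25  (via CEN)
ELM: 29  (via JCT)
QRY: 36  (via ELM)
BRV: 43  (via JCT)
RIV: 48  (via BRV)
Shortest route: CEN → JCT → BRV → RIV = 48 min.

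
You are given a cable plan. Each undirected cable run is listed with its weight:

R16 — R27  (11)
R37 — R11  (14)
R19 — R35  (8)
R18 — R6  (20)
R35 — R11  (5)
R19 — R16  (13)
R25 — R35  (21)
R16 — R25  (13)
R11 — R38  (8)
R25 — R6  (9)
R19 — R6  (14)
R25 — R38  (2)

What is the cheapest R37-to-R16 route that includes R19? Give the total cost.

40

Best R37 to R19: R37–R11–R35–R19 costing 27
Best R19 to R16: R19–R16 costing 13
Total via R19: 27 + 13 = 40.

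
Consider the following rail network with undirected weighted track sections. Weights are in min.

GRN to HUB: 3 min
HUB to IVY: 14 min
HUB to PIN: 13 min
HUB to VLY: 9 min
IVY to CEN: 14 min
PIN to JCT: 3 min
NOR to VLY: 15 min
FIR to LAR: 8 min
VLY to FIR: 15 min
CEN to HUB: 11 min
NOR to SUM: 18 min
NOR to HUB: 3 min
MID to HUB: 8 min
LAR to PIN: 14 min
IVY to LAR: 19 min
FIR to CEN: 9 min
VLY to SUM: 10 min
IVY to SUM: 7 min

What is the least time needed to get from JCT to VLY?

Running Dijkstra from JCT:
JCT: 0
PIN: 3  (via JCT)
HUB: 16  (via PIN)
LAR: 17  (via PIN)
NOR: 19  (via HUB)
GRN: 19  (via HUB)
MID: 24  (via HUB)
FIR: 25  (via LAR)
VLY: 25  (via HUB)
Shortest route: JCT → PIN → HUB → VLY = 25 min.

25 min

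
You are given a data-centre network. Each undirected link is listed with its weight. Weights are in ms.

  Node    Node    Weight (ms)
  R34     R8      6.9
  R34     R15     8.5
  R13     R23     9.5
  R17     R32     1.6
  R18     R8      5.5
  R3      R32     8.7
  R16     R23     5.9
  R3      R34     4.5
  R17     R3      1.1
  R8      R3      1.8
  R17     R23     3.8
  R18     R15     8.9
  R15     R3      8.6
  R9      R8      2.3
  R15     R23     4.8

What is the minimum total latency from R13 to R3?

14.4 ms

Candidate routes:
R13–R23–R17–R3: 9.5+3.8+1.1 = 14.4
R13–R23–R17–R32–R3: 9.5+3.8+1.6+8.7 = 23.6
R13–R23–R15–R3: 9.5+4.8+8.6 = 22.9
The minimum is 14.4 ms via R13–R23–R17–R3.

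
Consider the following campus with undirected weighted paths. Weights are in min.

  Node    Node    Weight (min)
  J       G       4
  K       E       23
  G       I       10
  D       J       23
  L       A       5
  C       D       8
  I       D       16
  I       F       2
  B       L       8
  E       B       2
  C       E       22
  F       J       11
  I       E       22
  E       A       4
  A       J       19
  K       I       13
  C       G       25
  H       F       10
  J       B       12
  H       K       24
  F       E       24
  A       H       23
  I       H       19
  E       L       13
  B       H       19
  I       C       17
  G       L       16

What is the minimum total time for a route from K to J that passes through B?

Best K to B: K–E–B costing 25
Best B to J: B–J costing 12
Total via B: 25 + 12 = 37 min.

37 min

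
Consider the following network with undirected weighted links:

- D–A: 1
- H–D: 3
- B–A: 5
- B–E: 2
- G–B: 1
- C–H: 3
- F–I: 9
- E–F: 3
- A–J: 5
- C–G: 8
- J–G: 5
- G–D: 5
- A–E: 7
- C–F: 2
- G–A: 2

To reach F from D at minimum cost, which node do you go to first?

H

Enumerating some paths:
D → H → C → F: 3+3+2 = 8
D → A → G → B → E → F: 1+2+1+2+3 = 9
D → A → B → E → F: 1+5+2+3 = 11
Cheapest is D → H → C → F at 8.
So from D the first move is to H.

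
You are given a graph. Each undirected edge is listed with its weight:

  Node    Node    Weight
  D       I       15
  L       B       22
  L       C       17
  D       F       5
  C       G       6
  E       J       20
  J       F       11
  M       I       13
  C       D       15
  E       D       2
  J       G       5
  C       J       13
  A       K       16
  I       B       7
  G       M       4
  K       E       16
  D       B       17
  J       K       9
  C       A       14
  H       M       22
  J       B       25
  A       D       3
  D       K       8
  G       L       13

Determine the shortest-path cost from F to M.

20

Shortest distances from F:
F: 0
D: 5  (via F)
E: 7  (via D)
A: 8  (via D)
J: 11  (via F)
K: 13  (via D)
G: 16  (via J)
C: 20  (via D)
I: 20  (via D)
M: 20  (via G)
Shortest route: F–J–G–M = 20.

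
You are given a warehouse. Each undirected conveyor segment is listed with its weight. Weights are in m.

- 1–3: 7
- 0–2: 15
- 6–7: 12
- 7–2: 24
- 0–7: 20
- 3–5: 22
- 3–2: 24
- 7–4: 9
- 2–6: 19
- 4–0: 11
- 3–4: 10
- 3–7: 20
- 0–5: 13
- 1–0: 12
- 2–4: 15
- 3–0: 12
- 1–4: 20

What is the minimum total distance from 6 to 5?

Shortest distances from 6:
6: 0
7: 12  (via 6)
2: 19  (via 6)
4: 21  (via 7)
3: 31  (via 4)
0: 32  (via 7)
1: 38  (via 3)
5: 45  (via 0)
Shortest route: 6–7–0–5 = 45 m.

45 m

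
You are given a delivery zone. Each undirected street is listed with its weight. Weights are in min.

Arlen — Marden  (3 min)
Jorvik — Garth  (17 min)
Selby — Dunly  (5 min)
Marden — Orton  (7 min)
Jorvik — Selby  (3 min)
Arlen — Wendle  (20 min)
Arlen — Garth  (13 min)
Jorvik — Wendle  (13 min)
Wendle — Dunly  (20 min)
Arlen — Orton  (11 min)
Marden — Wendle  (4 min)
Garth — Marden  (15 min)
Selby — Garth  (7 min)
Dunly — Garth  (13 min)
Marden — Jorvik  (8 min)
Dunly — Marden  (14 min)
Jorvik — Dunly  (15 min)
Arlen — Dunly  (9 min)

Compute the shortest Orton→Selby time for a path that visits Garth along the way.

Shortest Orton→Garth: Orton–Marden–Garth = 22
Shortest Garth→Selby: Garth–Selby = 7
Total via Garth: 22 + 7 = 29 min.

29 min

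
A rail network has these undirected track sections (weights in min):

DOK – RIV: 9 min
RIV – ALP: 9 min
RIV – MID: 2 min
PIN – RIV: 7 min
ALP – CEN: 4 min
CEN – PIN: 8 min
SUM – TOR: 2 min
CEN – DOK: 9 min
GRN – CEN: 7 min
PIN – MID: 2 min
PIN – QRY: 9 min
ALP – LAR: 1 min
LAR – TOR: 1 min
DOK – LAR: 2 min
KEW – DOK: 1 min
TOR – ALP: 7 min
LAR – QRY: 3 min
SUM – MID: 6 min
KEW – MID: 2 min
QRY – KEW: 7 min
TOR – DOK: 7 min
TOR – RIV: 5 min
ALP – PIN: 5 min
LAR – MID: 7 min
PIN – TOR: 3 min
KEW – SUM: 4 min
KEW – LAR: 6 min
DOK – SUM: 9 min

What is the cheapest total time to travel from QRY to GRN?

Candidate routes:
QRY → LAR → DOK → CEN → GRN: 3+2+9+7 = 21
QRY → KEW → DOK → LAR → ALP → CEN → GRN: 7+1+2+1+4+7 = 22
QRY → LAR → ALP → CEN → GRN: 3+1+4+7 = 15
The minimum is 15 min via QRY → LAR → ALP → CEN → GRN.

15 min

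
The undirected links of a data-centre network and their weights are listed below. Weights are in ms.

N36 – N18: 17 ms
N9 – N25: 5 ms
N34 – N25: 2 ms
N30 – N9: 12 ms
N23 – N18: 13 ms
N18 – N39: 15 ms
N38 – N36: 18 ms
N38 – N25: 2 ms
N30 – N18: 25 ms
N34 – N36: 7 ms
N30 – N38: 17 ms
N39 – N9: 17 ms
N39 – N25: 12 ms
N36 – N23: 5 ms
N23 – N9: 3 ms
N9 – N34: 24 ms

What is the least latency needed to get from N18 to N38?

Shortest distances from N18:
N18: 0
N23: 13  (via N18)
N39: 15  (via N18)
N9: 16  (via N23)
N36: 17  (via N18)
N25: 21  (via N9)
N34: 23  (via N25)
N38: 23  (via N25)
Shortest route: N18–N23–N9–N25–N38 = 23 ms.

23 ms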